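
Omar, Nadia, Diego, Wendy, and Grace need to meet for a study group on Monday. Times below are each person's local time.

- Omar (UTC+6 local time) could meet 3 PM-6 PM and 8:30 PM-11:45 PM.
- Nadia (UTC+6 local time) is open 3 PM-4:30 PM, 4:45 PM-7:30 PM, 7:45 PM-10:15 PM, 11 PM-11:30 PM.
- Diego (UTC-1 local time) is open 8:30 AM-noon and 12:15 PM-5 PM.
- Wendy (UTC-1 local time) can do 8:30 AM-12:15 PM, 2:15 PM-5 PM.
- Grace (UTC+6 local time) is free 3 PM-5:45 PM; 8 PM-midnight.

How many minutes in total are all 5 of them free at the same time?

Omar in UTC: 09:00-12:00, 14:30-17:45 (subtract 6h to convert from UTC+6).
Nadia in UTC: 09:00-10:30, 10:45-13:30, 13:45-16:15, 17:00-17:30 (subtract 6h to convert from UTC+6).
Diego in UTC: 09:30-13:00, 13:15-18:00 (add 1h to convert from UTC-1).
Wendy in UTC: 09:30-13:15, 15:15-18:00 (add 1h to convert from UTC-1).
Grace in UTC: 09:00-11:45, 14:00-18:00 (subtract 6h to convert from UTC+6).
Omar ∩ Nadia: 09:00-10:30, 10:45-12:00, 14:30-16:15, 17:00-17:30.
Omar ∩ Nadia ∩ Diego: 09:30-10:30, 10:45-12:00, 14:30-16:15, 17:00-17:30.
Omar ∩ Nadia ∩ Diego ∩ Wendy: 09:30-10:30, 10:45-12:00, 15:15-16:15, 17:00-17:30.
Omar ∩ Nadia ∩ Diego ∩ Wendy ∩ Grace: 09:30-10:30, 10:45-11:45, 15:15-16:15, 17:00-17:30.
Summing the common windows: 60 + 60 + 60 + 30 = 210 minutes.

210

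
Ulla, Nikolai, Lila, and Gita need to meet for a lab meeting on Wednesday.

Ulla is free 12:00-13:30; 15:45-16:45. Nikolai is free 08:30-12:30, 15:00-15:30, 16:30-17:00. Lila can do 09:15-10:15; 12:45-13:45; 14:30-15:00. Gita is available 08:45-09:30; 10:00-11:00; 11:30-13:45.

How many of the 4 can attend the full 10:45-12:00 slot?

Nikolai can make the full 10:45-12:00 slot — that's 1.

1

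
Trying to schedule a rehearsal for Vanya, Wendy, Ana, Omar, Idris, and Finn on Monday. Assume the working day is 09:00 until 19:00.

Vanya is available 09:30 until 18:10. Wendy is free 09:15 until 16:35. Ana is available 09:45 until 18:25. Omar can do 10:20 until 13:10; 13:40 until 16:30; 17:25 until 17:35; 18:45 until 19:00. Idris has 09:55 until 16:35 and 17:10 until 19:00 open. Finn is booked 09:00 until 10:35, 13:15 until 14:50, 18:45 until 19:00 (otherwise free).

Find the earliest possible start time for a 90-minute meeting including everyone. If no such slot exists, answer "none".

Vanya free: 09:30-18:10.
Wendy free: 09:15-16:35.
Ana free: 09:45-18:25.
Omar free: 10:20-13:10, 13:40-16:30, 17:25-17:35, 18:45-19:00.
Idris free: 09:55-16:35, 17:10-19:00.
Finn free: 10:35-13:15, 14:50-18:45 (invert busy blocks within the working day).
Vanya ∩ Wendy: 09:30-16:35.
Vanya ∩ Wendy ∩ Ana: 09:45-16:35.
Vanya ∩ Wendy ∩ Ana ∩ Omar: 10:20-13:10, 13:40-16:30.
Vanya ∩ Wendy ∩ Ana ∩ Omar ∩ Idris: 10:20-13:10, 13:40-16:30.
Vanya ∩ Wendy ∩ Ana ∩ Omar ∩ Idris ∩ Finn: 10:35-13:10, 14:50-16:30.
The first common window of at least 90 minutes is 10:35-13:10, so the earliest start is 10:35.

10:35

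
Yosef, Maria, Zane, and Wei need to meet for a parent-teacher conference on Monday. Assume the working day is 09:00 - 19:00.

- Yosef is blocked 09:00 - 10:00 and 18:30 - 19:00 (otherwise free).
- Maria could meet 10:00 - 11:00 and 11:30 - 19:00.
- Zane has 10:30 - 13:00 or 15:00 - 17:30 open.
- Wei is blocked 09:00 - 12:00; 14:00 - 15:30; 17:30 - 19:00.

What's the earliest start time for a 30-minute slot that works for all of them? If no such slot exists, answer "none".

12:00

Yosef free: 10:00-18:30 (invert busy blocks within the working day).
Maria free: 10:00-11:00, 11:30-19:00.
Zane free: 10:30-13:00, 15:00-17:30.
Wei free: 12:00-14:00, 15:30-17:30 (invert busy blocks within the working day).
Yosef ∩ Maria: 10:00-11:00, 11:30-18:30.
Yosef ∩ Maria ∩ Zane: 10:30-11:00, 11:30-13:00, 15:00-17:30.
Yosef ∩ Maria ∩ Zane ∩ Wei: 12:00-13:00, 15:30-17:30.
The first common window of at least 30 minutes is 12:00-13:00, so the earliest start is 12:00.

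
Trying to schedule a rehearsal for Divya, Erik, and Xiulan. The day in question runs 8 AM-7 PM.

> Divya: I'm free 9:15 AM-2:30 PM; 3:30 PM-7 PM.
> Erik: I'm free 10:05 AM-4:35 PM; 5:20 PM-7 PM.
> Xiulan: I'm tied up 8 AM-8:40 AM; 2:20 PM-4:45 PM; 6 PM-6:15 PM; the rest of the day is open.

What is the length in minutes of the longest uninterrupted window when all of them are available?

255

Divya free: 09:15-14:30, 15:30-19:00.
Erik free: 10:05-16:35, 17:20-19:00.
Xiulan free: 08:40-14:20, 16:45-18:00, 18:15-19:00 (invert busy blocks within the working day).
Divya ∩ Erik: 10:05-14:30, 15:30-16:35, 17:20-19:00.
Divya ∩ Erik ∩ Xiulan: 10:05-14:20, 17:20-18:00, 18:15-19:00.
The longest is 10:05-14:20 at 255 minutes.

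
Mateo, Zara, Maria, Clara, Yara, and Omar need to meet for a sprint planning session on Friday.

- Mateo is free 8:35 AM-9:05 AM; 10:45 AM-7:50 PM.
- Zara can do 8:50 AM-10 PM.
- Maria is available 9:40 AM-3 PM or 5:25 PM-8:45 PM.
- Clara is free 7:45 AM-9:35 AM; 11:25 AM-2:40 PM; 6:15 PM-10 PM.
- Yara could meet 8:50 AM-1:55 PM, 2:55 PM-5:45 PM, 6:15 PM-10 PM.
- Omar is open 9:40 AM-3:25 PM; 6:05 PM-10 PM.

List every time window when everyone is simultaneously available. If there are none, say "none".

Mateo ∩ Zara: 08:50-09:05, 10:45-19:50.
Mateo ∩ Zara ∩ Maria: 10:45-15:00, 17:25-19:50.
Mateo ∩ Zara ∩ Maria ∩ Clara: 11:25-14:40, 18:15-19:50.
Mateo ∩ Zara ∩ Maria ∩ Clara ∩ Yara: 11:25-13:55, 18:15-19:50.
Mateo ∩ Zara ∩ Maria ∩ Clara ∩ Yara ∩ Omar: 11:25-13:55, 18:15-19:50.

11:25-13:55, 18:15-19:50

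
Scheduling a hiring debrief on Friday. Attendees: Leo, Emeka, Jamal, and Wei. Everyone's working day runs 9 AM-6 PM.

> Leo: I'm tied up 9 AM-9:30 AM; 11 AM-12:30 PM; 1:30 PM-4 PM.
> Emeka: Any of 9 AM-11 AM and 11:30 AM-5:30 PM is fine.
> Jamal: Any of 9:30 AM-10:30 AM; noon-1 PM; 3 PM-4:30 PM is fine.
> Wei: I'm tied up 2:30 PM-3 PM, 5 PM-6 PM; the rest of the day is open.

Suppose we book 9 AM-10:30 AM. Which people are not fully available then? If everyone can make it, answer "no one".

Leo free: 09:30-11:00, 12:30-13:30, 16:00-18:00 (invert busy blocks within the working day).
Emeka free: 09:00-11:00, 11:30-17:30.
Jamal free: 09:30-10:30, 12:00-13:00, 15:00-16:30.
Wei free: 09:00-14:30, 15:00-17:00 (invert busy blocks within the working day).
Leo: not fully free for 09:00-10:30. Emeka: free for 09:00-10:30. Jamal: not fully free for 09:00-10:30. Wei: free for 09:00-10:30.

Jamal, Leo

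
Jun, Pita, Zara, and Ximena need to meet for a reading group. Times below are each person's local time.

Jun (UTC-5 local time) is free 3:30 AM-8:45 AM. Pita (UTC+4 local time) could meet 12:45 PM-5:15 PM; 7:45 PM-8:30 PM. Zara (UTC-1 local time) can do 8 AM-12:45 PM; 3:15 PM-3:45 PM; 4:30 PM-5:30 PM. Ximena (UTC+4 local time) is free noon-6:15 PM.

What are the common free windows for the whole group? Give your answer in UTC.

09:00-13:15

Jun in UTC: 08:30-13:45 (add 5h to convert from UTC-5).
Pita in UTC: 08:45-13:15, 15:45-16:30 (subtract 4h to convert from UTC+4).
Zara in UTC: 09:00-13:45, 16:15-16:45, 17:30-18:30 (add 1h to convert from UTC-1).
Ximena in UTC: 08:00-14:15 (subtract 4h to convert from UTC+4).
Jun ∩ Pita: 08:45-13:15.
Jun ∩ Pita ∩ Zara: 09:00-13:15.
Jun ∩ Pita ∩ Zara ∩ Ximena: 09:00-13:15.
So the common availability across everyone is 09:00-13:15.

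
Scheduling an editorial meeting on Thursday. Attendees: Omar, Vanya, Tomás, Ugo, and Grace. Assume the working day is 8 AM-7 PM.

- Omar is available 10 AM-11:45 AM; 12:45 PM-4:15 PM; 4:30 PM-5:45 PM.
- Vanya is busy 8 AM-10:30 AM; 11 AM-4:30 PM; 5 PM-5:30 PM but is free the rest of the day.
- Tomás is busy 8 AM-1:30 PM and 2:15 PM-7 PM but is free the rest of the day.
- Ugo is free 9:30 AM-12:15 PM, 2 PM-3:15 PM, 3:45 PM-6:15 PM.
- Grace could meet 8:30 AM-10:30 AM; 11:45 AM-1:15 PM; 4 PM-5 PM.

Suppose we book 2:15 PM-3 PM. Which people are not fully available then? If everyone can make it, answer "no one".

Grace, Tomás, Vanya

Omar free: 10:00-11:45, 12:45-16:15, 16:30-17:45.
Vanya free: 10:30-11:00, 16:30-17:00, 17:30-19:00 (invert busy blocks within the working day).
Tomás free: 13:30-14:15 (invert busy blocks within the working day).
Ugo free: 09:30-12:15, 14:00-15:15, 15:45-18:15.
Grace free: 08:30-10:30, 11:45-13:15, 16:00-17:00.
Omar: free for 14:15-15:00. Vanya: not fully free for 14:15-15:00. Tomás: not fully free for 14:15-15:00. Ugo: free for 14:15-15:00. Grace: not fully free for 14:15-15:00.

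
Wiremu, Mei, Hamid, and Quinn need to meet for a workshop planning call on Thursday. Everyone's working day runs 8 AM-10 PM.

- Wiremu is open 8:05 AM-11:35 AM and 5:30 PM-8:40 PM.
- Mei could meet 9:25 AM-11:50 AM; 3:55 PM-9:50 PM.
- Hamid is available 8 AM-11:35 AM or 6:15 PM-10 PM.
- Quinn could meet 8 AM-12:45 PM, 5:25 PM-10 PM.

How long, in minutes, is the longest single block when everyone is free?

145

Wiremu ∩ Mei: 09:25-11:35, 17:30-20:40.
Wiremu ∩ Mei ∩ Hamid: 09:25-11:35, 18:15-20:40.
Wiremu ∩ Mei ∩ Hamid ∩ Quinn: 09:25-11:35, 18:15-20:40.
The longest is 18:15-20:40 at 145 minutes.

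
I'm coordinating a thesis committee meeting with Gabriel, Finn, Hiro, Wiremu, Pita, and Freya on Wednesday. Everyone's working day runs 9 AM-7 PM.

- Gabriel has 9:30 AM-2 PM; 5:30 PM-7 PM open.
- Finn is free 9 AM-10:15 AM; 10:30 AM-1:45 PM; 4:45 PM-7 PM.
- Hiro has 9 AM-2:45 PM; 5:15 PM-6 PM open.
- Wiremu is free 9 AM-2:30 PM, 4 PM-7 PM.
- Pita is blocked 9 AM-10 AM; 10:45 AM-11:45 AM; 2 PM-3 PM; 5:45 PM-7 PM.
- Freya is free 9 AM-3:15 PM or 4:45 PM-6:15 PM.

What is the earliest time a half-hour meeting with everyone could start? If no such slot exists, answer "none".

Gabriel free: 09:30-14:00, 17:30-19:00.
Finn free: 09:00-10:15, 10:30-13:45, 16:45-19:00.
Hiro free: 09:00-14:45, 17:15-18:00.
Wiremu free: 09:00-14:30, 16:00-19:00.
Pita free: 10:00-10:45, 11:45-14:00, 15:00-17:45 (invert busy blocks within the working day).
Freya free: 09:00-15:15, 16:45-18:15.
Gabriel ∩ Finn: 09:30-10:15, 10:30-13:45, 17:30-19:00.
Gabriel ∩ Finn ∩ Hiro: 09:30-10:15, 10:30-13:45, 17:30-18:00.
Gabriel ∩ Finn ∩ Hiro ∩ Wiremu: 09:30-10:15, 10:30-13:45, 17:30-18:00.
Gabriel ∩ Finn ∩ Hiro ∩ Wiremu ∩ Pita: 10:00-10:15, 10:30-10:45, 11:45-13:45, 17:30-17:45.
Gabriel ∩ Finn ∩ Hiro ∩ Wiremu ∩ Pita ∩ Freya: 10:00-10:15, 10:30-10:45, 11:45-13:45, 17:30-17:45.
The first common window of at least 30 minutes is 11:45-13:45, so the earliest start is 11:45.

11:45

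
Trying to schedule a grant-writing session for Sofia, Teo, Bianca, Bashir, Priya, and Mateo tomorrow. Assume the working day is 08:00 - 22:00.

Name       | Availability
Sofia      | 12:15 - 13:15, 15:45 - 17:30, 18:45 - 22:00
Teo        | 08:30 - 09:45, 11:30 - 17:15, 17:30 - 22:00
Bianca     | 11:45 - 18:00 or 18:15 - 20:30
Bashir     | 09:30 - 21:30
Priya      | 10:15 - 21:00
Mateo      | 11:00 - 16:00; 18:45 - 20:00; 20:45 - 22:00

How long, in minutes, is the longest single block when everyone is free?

Sofia ∩ Teo: 12:15-13:15, 15:45-17:15, 18:45-22:00.
Sofia ∩ Teo ∩ Bianca: 12:15-13:15, 15:45-17:15, 18:45-20:30.
Sofia ∩ Teo ∩ Bianca ∩ Bashir: 12:15-13:15, 15:45-17:15, 18:45-20:30.
Sofia ∩ Teo ∩ Bianca ∩ Bashir ∩ Priya: 12:15-13:15, 15:45-17:15, 18:45-20:30.
Sofia ∩ Teo ∩ Bianca ∩ Bashir ∩ Priya ∩ Mateo: 12:15-13:15, 15:45-16:00, 18:45-20:00.
The longest is 18:45-20:00 at 75 minutes.

75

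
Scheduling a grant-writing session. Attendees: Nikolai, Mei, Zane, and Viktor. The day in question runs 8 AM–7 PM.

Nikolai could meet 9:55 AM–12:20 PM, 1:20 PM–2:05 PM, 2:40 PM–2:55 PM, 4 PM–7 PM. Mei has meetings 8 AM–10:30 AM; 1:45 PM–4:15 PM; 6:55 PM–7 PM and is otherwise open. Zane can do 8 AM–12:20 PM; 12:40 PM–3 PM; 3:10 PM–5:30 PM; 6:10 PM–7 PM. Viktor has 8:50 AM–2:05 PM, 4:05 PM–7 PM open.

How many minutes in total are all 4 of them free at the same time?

255

Nikolai free: 09:55-12:20, 13:20-14:05, 14:40-14:55, 16:00-19:00.
Mei free: 10:30-13:45, 16:15-18:55 (invert busy blocks within the working day).
Zane free: 08:00-12:20, 12:40-15:00, 15:10-17:30, 18:10-19:00.
Viktor free: 08:50-14:05, 16:05-19:00.
Nikolai ∩ Mei: 10:30-12:20, 13:20-13:45, 16:15-18:55.
Nikolai ∩ Mei ∩ Zane: 10:30-12:20, 13:20-13:45, 16:15-17:30, 18:10-18:55.
Nikolai ∩ Mei ∩ Zane ∩ Viktor: 10:30-12:20, 13:20-13:45, 16:15-17:30, 18:10-18:55.
So the common availability across everyone is 10:30-12:20, 13:20-13:45, 16:15-17:30, 18:10-18:55.
Summing the common windows: 110 + 25 + 75 + 45 = 255 minutes.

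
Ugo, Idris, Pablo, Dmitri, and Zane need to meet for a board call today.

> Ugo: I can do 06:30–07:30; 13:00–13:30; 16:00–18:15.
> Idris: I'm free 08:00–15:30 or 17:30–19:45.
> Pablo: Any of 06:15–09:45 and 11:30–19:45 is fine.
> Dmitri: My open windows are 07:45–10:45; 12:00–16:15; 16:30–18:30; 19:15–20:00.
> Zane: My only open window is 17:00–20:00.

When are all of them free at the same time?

17:30-18:15

Ugo ∩ Idris: 13:00-13:30, 17:30-18:15.
Ugo ∩ Idris ∩ Pablo: 13:00-13:30, 17:30-18:15.
Ugo ∩ Idris ∩ Pablo ∩ Dmitri: 13:00-13:30, 17:30-18:15.
Ugo ∩ Idris ∩ Pablo ∩ Dmitri ∩ Zane: 17:30-18:15.
Those are the intersection windows.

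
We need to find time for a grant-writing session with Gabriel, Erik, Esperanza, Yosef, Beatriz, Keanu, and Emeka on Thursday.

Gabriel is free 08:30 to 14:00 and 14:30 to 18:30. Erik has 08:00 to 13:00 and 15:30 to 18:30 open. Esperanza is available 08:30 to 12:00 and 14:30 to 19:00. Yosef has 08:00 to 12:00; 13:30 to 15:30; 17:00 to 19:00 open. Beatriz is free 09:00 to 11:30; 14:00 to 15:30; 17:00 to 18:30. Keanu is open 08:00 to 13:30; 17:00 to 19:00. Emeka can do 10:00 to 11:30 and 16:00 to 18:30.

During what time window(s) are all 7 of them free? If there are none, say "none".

10:00-11:30, 17:00-18:30

Gabriel ∩ Erik: 08:30-13:00, 15:30-18:30.
Gabriel ∩ Erik ∩ Esperanza: 08:30-12:00, 15:30-18:30.
Gabriel ∩ Erik ∩ Esperanza ∩ Yosef: 08:30-12:00, 17:00-18:30.
Gabriel ∩ Erik ∩ Esperanza ∩ Yosef ∩ Beatriz: 09:00-11:30, 17:00-18:30.
Gabriel ∩ Erik ∩ Esperanza ∩ Yosef ∩ Beatriz ∩ Keanu: 09:00-11:30, 17:00-18:30.
Gabriel ∩ Erik ∩ Esperanza ∩ Yosef ∩ Beatriz ∩ Keanu ∩ Emeka: 10:00-11:30, 17:00-18:30.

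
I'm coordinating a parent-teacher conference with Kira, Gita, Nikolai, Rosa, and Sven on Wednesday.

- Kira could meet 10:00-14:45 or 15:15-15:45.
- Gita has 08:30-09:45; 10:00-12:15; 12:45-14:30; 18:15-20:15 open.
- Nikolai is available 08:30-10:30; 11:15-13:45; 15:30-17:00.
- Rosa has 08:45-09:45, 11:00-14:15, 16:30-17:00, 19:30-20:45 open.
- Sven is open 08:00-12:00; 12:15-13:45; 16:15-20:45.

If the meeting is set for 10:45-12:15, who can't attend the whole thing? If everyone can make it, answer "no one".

Kira: free for 10:45-12:15. Gita: free for 10:45-12:15. Nikolai: not fully free for 10:45-12:15. Rosa: not fully free for 10:45-12:15. Sven: not fully free for 10:45-12:15.

Nikolai, Rosa, Sven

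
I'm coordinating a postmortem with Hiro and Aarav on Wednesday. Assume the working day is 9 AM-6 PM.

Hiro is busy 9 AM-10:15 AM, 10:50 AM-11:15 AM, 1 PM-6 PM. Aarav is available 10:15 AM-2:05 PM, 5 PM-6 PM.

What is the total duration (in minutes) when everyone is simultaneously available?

140

Hiro free: 10:15-10:50, 11:15-13:00 (invert busy blocks within the working day).
Aarav free: 10:15-14:05, 17:00-18:00.
Hiro ∩ Aarav: 10:15-10:50, 11:15-13:00.
So the common availability across everyone is 10:15-10:50, 11:15-13:00.
Summing the common windows: 35 + 105 = 140 minutes.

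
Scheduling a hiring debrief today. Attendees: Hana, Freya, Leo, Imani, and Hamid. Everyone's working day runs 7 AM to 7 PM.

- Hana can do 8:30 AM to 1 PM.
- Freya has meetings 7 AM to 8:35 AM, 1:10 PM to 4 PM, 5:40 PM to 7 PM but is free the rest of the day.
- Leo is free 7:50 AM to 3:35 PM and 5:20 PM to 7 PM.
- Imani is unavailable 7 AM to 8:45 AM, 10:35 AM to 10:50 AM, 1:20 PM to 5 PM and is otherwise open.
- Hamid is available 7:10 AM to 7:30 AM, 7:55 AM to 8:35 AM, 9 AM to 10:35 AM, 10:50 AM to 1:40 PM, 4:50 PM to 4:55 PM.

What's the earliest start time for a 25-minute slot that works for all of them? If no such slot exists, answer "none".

09:00

Hana free: 08:30-13:00.
Freya free: 08:35-13:10, 16:00-17:40 (invert busy blocks within the working day).
Leo free: 07:50-15:35, 17:20-19:00.
Imani free: 08:45-10:35, 10:50-13:20, 17:00-19:00 (invert busy blocks within the working day).
Hamid free: 07:10-07:30, 07:55-08:35, 09:00-10:35, 10:50-13:40, 16:50-16:55.
Hana ∩ Freya: 08:35-13:00.
Hana ∩ Freya ∩ Leo: 08:35-13:00.
Hana ∩ Freya ∩ Leo ∩ Imani: 08:45-10:35, 10:50-13:00.
Hana ∩ Freya ∩ Leo ∩ Imani ∩ Hamid: 09:00-10:35, 10:50-13:00.
The first common window of at least 25 minutes is 09:00-10:35, so the earliest start is 09:00.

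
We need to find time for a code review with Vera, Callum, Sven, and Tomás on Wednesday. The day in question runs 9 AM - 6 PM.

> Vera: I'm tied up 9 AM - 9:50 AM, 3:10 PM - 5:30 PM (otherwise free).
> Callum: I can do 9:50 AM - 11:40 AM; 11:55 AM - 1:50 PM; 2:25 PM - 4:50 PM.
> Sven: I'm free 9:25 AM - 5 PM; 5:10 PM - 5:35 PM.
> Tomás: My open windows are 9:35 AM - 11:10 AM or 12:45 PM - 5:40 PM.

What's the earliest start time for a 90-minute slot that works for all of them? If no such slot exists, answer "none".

Vera free: 09:50-15:10, 17:30-18:00 (invert busy blocks within the working day).
Callum free: 09:50-11:40, 11:55-13:50, 14:25-16:50.
Sven free: 09:25-17:00, 17:10-17:35.
Tomás free: 09:35-11:10, 12:45-17:40.
Vera ∩ Callum: 09:50-11:40, 11:55-13:50, 14:25-15:10.
Vera ∩ Callum ∩ Sven: 09:50-11:40, 11:55-13:50, 14:25-15:10.
Vera ∩ Callum ∩ Sven ∩ Tomás: 09:50-11:10, 12:45-13:50, 14:25-15:10.
So the common availability across everyone is 09:50-11:10, 12:45-13:50, 14:25-15:10.
No common window is at least 90 minutes long.

none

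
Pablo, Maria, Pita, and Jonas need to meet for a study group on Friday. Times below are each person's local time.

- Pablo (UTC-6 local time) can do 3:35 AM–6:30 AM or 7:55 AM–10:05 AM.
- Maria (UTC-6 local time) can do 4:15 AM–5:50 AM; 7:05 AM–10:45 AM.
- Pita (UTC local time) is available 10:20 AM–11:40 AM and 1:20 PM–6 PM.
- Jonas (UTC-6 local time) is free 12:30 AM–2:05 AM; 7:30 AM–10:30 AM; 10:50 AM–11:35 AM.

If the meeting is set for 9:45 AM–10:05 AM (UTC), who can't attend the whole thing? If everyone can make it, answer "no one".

Pablo in UTC: 09:35-12:30, 13:55-16:05 (add 6h to convert from UTC-6).
Maria in UTC: 10:15-11:50, 13:05-16:45 (add 6h to convert from UTC-6).
Pita in UTC: 10:20-11:40, 13:20-18:00.
Jonas in UTC: 06:30-08:05, 13:30-16:30, 16:50-17:35 (add 6h to convert from UTC-6).
Pablo: free for 09:45-10:05. Maria: not fully free for 09:45-10:05. Pita: not fully free for 09:45-10:05. Jonas: not fully free for 09:45-10:05.

Jonas, Maria, Pita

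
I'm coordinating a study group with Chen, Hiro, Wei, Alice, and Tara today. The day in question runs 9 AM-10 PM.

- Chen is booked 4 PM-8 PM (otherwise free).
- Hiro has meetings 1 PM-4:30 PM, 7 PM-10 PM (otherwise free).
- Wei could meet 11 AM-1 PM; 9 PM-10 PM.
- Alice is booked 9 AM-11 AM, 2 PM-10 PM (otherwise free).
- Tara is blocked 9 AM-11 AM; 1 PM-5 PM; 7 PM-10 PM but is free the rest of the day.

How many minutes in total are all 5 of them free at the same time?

Chen free: 09:00-16:00, 20:00-22:00 (invert busy blocks within the working day).
Hiro free: 09:00-13:00, 16:30-19:00 (invert busy blocks within the working day).
Wei free: 11:00-13:00, 21:00-22:00.
Alice free: 11:00-14:00 (invert busy blocks within the working day).
Tara free: 11:00-13:00, 17:00-19:00 (invert busy blocks within the working day).
Chen ∩ Hiro: 09:00-13:00.
Chen ∩ Hiro ∩ Wei: 11:00-13:00.
Chen ∩ Hiro ∩ Wei ∩ Alice: 11:00-13:00.
Chen ∩ Hiro ∩ Wei ∩ Alice ∩ Tara: 11:00-13:00.
That's a single block of 120 minutes.

120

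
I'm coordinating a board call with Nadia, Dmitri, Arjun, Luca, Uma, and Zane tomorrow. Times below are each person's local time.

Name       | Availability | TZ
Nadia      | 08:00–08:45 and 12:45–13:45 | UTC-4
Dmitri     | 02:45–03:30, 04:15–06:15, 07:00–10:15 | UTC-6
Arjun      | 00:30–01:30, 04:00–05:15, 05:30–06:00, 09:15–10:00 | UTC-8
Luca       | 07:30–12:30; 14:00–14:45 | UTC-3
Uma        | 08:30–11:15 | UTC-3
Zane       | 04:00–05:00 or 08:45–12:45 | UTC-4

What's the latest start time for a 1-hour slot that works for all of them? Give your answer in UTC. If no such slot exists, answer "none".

Nadia in UTC: 12:00-12:45, 16:45-17:45 (add 4h to convert from UTC-4).
Dmitri in UTC: 08:45-09:30, 10:15-12:15, 13:00-16:15 (add 6h to convert from UTC-6).
Arjun in UTC: 08:30-09:30, 12:00-13:15, 13:30-14:00, 17:15-18:00 (add 8h to convert from UTC-8).
Luca in UTC: 10:30-15:30, 17:00-17:45 (add 3h to convert from UTC-3).
Uma in UTC: 11:30-14:15 (add 3h to convert from UTC-3).
Zane in UTC: 08:00-09:00, 12:45-16:45 (add 4h to convert from UTC-4).
Nadia ∩ Dmitri: 12:00-12:15.
Nadia ∩ Dmitri ∩ Arjun: 12:00-12:15.
Nadia ∩ Dmitri ∩ Arjun ∩ Luca: 12:00-12:15.
Nadia ∩ Dmitri ∩ Arjun ∩ Luca ∩ Uma: 12:00-12:15.
Nadia ∩ Dmitri ∩ Arjun ∩ Luca ∩ Uma ∩ Zane: ∅.
There is no time when everyone is free.
No common window is at least 60 minutes long.

none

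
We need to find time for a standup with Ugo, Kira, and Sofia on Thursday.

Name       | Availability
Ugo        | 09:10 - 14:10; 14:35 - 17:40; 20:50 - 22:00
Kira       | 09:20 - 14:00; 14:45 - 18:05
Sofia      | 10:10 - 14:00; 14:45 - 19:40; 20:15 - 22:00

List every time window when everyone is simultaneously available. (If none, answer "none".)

Ugo ∩ Kira: 09:20-14:00, 14:45-17:40.
Ugo ∩ Kira ∩ Sofia: 10:10-14:00, 14:45-17:40.

10:10-14:00, 14:45-17:40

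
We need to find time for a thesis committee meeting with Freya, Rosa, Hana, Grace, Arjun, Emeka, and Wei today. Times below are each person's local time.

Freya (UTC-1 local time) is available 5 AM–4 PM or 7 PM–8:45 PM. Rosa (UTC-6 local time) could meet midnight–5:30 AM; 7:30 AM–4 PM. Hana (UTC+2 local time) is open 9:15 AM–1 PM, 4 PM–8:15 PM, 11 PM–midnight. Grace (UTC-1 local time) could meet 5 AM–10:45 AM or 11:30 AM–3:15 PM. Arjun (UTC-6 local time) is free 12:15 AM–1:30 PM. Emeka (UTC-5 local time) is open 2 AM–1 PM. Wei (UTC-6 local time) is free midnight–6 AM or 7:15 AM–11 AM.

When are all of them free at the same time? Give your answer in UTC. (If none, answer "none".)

07:15-11:00, 14:00-16:15

Freya in UTC: 06:00-17:00, 20:00-21:45 (add 1h to convert from UTC-1).
Rosa in UTC: 06:00-11:30, 13:30-22:00 (add 6h to convert from UTC-6).
Hana in UTC: 07:15-11:00, 14:00-18:15, 21:00-22:00 (subtract 2h to convert from UTC+2).
Grace in UTC: 06:00-11:45, 12:30-16:15 (add 1h to convert from UTC-1).
Arjun in UTC: 06:15-19:30 (add 6h to convert from UTC-6).
Emeka in UTC: 07:00-18:00 (add 5h to convert from UTC-5).
Wei in UTC: 06:00-12:00, 13:15-17:00 (add 6h to convert from UTC-6).
Freya ∩ Rosa: 06:00-11:30, 13:30-17:00, 20:00-21:45.
Freya ∩ Rosa ∩ Hana: 07:15-11:00, 14:00-17:00, 21:00-21:45.
Freya ∩ Rosa ∩ Hana ∩ Grace: 07:15-11:00, 14:00-16:15.
Freya ∩ Rosa ∩ Hana ∩ Grace ∩ Arjun: 07:15-11:00, 14:00-16:15.
Freya ∩ Rosa ∩ Hana ∩ Grace ∩ Arjun ∩ Emeka: 07:15-11:00, 14:00-16:15.
Freya ∩ Rosa ∩ Hana ∩ Grace ∩ Arjun ∩ Emeka ∩ Wei: 07:15-11:00, 14:00-16:15.
So the common availability across everyone is 07:15-11:00, 14:00-16:15.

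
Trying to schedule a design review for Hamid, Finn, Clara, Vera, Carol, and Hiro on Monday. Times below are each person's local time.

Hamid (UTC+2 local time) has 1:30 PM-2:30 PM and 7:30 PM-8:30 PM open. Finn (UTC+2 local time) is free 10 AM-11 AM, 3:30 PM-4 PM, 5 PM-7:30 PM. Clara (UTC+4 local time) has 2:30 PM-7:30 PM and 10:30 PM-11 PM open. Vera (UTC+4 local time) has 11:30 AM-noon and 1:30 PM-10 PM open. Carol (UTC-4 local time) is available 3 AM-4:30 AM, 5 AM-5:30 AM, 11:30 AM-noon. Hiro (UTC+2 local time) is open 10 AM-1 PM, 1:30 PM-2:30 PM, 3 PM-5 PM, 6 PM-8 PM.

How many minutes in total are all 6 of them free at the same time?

Hamid in UTC: 11:30-12:30, 17:30-18:30 (subtract 2h to convert from UTC+2).
Finn in UTC: 08:00-09:00, 13:30-14:00, 15:00-17:30 (subtract 2h to convert from UTC+2).
Clara in UTC: 10:30-15:30, 18:30-19:00 (subtract 4h to convert from UTC+4).
Vera in UTC: 07:30-08:00, 09:30-18:00 (subtract 4h to convert from UTC+4).
Carol in UTC: 07:00-08:30, 09:00-09:30, 15:30-16:00 (add 4h to convert from UTC-4).
Hiro in UTC: 08:00-11:00, 11:30-12:30, 13:00-15:00, 16:00-18:00 (subtract 2h to convert from UTC+2).
Hamid ∩ Finn: ∅.
Hamid ∩ Finn ∩ Clara: ∅.
Hamid ∩ Finn ∩ Clara ∩ Vera: ∅.
Hamid ∩ Finn ∩ Clara ∩ Vera ∩ Carol: ∅.
Hamid ∩ Finn ∩ Clara ∩ Vera ∩ Carol ∩ Hiro: ∅.
There is no time when everyone is free.
There is no common window, so the total is 0 minutes.

0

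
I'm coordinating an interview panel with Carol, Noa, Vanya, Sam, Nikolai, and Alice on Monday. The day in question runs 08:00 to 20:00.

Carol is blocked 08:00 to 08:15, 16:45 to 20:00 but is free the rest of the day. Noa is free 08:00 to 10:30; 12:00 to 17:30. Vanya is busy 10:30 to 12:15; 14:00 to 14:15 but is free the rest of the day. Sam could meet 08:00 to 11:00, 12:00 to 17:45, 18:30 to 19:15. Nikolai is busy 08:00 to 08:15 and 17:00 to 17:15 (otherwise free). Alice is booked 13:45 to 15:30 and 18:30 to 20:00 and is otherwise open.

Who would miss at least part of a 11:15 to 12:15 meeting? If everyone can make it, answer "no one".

Carol free: 08:15-16:45 (invert busy blocks within the working day).
Noa free: 08:00-10:30, 12:00-17:30.
Vanya free: 08:00-10:30, 12:15-14:00, 14:15-20:00 (invert busy blocks within the working day).
Sam free: 08:00-11:00, 12:00-17:45, 18:30-19:15.
Nikolai free: 08:15-17:00, 17:15-20:00 (invert busy blocks within the working day).
Alice free: 08:00-13:45, 15:30-18:30 (invert busy blocks within the working day).
Carol: free for 11:15-12:15. Noa: not fully free for 11:15-12:15. Vanya: not fully free for 11:15-12:15. Sam: not fully free for 11:15-12:15. Nikolai: free for 11:15-12:15. Alice: free for 11:15-12:15.

Noa, Sam, Vanya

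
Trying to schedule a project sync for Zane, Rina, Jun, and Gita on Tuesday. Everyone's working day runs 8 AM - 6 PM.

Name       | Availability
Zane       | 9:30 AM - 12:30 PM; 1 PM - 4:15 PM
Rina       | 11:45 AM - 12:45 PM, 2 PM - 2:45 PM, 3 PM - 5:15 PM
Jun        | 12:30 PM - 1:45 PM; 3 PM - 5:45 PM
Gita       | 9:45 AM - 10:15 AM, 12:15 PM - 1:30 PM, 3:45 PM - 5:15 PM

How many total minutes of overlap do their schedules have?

Zane ∩ Rina: 11:45-12:30, 14:00-14:45, 15:00-16:15.
Zane ∩ Rina ∩ Jun: 15:00-16:15.
Zane ∩ Rina ∩ Jun ∩ Gita: 15:45-16:15.
That's a single block of 30 minutes.

30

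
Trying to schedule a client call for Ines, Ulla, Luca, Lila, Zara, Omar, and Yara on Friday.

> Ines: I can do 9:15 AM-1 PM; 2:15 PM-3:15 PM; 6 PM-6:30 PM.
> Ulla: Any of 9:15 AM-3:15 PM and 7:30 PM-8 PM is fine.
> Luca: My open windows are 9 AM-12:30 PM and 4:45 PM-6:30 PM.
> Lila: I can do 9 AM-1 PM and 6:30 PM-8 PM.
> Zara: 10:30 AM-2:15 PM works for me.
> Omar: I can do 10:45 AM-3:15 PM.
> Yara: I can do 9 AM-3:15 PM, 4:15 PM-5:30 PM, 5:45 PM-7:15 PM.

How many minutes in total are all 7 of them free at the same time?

Ines ∩ Ulla: 09:15-13:00, 14:15-15:15.
Ines ∩ Ulla ∩ Luca: 09:15-12:30.
Ines ∩ Ulla ∩ Luca ∩ Lila: 09:15-12:30.
Ines ∩ Ulla ∩ Luca ∩ Lila ∩ Zara: 10:30-12:30.
Ines ∩ Ulla ∩ Luca ∩ Lila ∩ Zara ∩ Omar: 10:45-12:30.
Ines ∩ Ulla ∩ Luca ∩ Lila ∩ Zara ∩ Omar ∩ Yara: 10:45-12:30.
That's a single block of 105 minutes.

105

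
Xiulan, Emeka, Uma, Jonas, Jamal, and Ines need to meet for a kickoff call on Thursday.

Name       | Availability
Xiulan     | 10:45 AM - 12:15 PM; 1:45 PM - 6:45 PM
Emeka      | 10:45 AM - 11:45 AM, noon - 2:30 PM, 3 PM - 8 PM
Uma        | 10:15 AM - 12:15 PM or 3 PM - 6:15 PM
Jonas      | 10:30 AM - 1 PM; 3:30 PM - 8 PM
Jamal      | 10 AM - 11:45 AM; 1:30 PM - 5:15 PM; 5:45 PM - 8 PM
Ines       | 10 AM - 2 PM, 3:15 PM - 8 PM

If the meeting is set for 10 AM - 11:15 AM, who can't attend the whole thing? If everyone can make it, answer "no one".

Emeka, Jonas, Uma, Xiulan

Xiulan: not fully free for 10:00-11:15. Emeka: not fully free for 10:00-11:15. Uma: not fully free for 10:00-11:15. Jonas: not fully free for 10:00-11:15. Jamal: free for 10:00-11:15. Ines: free for 10:00-11:15.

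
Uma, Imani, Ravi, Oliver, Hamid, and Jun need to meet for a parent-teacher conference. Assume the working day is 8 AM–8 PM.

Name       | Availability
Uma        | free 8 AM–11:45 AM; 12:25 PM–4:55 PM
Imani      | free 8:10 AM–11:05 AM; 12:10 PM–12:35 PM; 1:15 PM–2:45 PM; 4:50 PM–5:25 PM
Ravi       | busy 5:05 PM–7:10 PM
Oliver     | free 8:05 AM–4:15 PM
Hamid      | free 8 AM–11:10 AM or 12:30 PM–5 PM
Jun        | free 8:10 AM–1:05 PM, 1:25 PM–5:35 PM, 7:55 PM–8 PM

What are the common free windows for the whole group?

08:10-11:05, 12:30-12:35, 13:25-14:45

Uma free: 08:00-11:45, 12:25-16:55.
Imani free: 08:10-11:05, 12:10-12:35, 13:15-14:45, 16:50-17:25.
Ravi free: 08:00-17:05, 19:10-20:00 (invert busy blocks within the working day).
Oliver free: 08:05-16:15.
Hamid free: 08:00-11:10, 12:30-17:00.
Jun free: 08:10-13:05, 13:25-17:35, 19:55-20:00.
Uma ∩ Imani: 08:10-11:05, 12:25-12:35, 13:15-14:45, 16:50-16:55.
Uma ∩ Imani ∩ Ravi: 08:10-11:05, 12:25-12:35, 13:15-14:45, 16:50-16:55.
Uma ∩ Imani ∩ Ravi ∩ Oliver: 08:10-11:05, 12:25-12:35, 13:15-14:45.
Uma ∩ Imani ∩ Ravi ∩ Oliver ∩ Hamid: 08:10-11:05, 12:30-12:35, 13:15-14:45.
Uma ∩ Imani ∩ Ravi ∩ Oliver ∩ Hamid ∩ Jun: 08:10-11:05, 12:30-12:35, 13:25-14:45.
So the common availability across everyone is 08:10-11:05, 12:30-12:35, 13:25-14:45.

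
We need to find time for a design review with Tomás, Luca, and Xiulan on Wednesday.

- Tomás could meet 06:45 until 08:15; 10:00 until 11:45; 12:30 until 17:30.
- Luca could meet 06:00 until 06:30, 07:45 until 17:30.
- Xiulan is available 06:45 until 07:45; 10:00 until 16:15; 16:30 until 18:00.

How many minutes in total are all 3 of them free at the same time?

Tomás ∩ Luca: 07:45-08:15, 10:00-11:45, 12:30-17:30.
Tomás ∩ Luca ∩ Xiulan: 10:00-11:45, 12:30-16:15, 16:30-17:30.
Summing the common windows: 105 + 225 + 60 = 390 minutes.

390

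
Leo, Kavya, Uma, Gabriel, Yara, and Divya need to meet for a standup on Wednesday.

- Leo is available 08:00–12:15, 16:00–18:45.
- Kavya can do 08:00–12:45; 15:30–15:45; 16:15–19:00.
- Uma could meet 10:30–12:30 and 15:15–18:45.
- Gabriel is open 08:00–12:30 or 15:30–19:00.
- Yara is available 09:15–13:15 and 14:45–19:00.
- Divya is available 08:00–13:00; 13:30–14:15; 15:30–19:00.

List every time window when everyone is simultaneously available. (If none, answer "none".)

10:30-12:15, 16:15-18:45

Leo ∩ Kavya: 08:00-12:15, 16:15-18:45.
Leo ∩ Kavya ∩ Uma: 10:30-12:15, 16:15-18:45.
Leo ∩ Kavya ∩ Uma ∩ Gabriel: 10:30-12:15, 16:15-18:45.
Leo ∩ Kavya ∩ Uma ∩ Gabriel ∩ Yara: 10:30-12:15, 16:15-18:45.
Leo ∩ Kavya ∩ Uma ∩ Gabriel ∩ Yara ∩ Divya: 10:30-12:15, 16:15-18:45.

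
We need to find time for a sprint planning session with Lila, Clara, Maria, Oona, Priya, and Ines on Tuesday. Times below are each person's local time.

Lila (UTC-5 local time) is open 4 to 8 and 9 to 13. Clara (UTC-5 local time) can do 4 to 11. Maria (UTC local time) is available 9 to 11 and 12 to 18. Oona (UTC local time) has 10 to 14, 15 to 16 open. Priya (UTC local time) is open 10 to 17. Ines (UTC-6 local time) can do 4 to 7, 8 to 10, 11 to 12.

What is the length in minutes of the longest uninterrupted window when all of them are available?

Lila in UTC: 09:00-13:00, 14:00-18:00 (add 5h to convert from UTC-5).
Clara in UTC: 09:00-16:00 (add 5h to convert from UTC-5).
Maria in UTC: 09:00-11:00, 12:00-18:00.
Oona in UTC: 10:00-14:00, 15:00-16:00.
Priya in UTC: 10:00-17:00.
Ines in UTC: 10:00-13:00, 14:00-16:00, 17:00-18:00 (add 6h to convert from UTC-6).
Lila ∩ Clara: 09:00-13:00, 14:00-16:00.
Lila ∩ Clara ∩ Maria: 09:00-11:00, 12:00-13:00, 14:00-16:00.
Lila ∩ Clara ∩ Maria ∩ Oona: 10:00-11:00, 12:00-13:00, 15:00-16:00.
Lila ∩ Clara ∩ Maria ∩ Oona ∩ Priya: 10:00-11:00, 12:00-13:00, 15:00-16:00.
Lila ∩ Clara ∩ Maria ∩ Oona ∩ Priya ∩ Ines: 10:00-11:00, 12:00-13:00, 15:00-16:00.
The longest is 10:00-11:00 at 60 minutes.

60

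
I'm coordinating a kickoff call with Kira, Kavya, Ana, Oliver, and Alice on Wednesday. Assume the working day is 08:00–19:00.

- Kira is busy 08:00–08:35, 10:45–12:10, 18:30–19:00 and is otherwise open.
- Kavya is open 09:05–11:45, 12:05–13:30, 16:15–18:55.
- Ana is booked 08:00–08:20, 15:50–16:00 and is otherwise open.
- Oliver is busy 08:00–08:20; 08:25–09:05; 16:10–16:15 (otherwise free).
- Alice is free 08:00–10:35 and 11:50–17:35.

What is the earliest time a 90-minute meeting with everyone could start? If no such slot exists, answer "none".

Kira free: 08:35-10:45, 12:10-18:30 (invert busy blocks within the working day).
Kavya free: 09:05-11:45, 12:05-13:30, 16:15-18:55.
Ana free: 08:20-15:50, 16:00-19:00 (invert busy blocks within the working day).
Oliver free: 08:20-08:25, 09:05-16:10, 16:15-19:00 (invert busy blocks within the working day).
Alice free: 08:00-10:35, 11:50-17:35.
Kira ∩ Kavya: 09:05-10:45, 12:10-13:30, 16:15-18:30.
Kira ∩ Kavya ∩ Ana: 09:05-10:45, 12:10-13:30, 16:15-18:30.
Kira ∩ Kavya ∩ Ana ∩ Oliver: 09:05-10:45, 12:10-13:30, 16:15-18:30.
Kira ∩ Kavya ∩ Ana ∩ Oliver ∩ Alice: 09:05-10:35, 12:10-13:30, 16:15-17:35.
The first common window of at least 90 minutes is 09:05-10:35, so the earliest start is 09:05.

09:05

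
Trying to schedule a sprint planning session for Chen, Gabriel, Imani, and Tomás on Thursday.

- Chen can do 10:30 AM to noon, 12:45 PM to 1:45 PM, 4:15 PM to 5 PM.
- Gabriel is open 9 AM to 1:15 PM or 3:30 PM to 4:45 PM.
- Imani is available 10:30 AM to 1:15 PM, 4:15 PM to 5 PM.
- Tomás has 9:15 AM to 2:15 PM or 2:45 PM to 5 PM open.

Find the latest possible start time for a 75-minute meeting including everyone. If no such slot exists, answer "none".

Chen ∩ Gabriel: 10:30-12:00, 12:45-13:15, 16:15-16:45.
Chen ∩ Gabriel ∩ Imani: 10:30-12:00, 12:45-13:15, 16:15-16:45.
Chen ∩ Gabriel ∩ Imani ∩ Tomás: 10:30-12:00, 12:45-13:15, 16:15-16:45.
The last common window of at least 75 minutes is 10:30-12:00; a 75-minute meeting can start as late as 10:45 and still end by 12:00.

10:45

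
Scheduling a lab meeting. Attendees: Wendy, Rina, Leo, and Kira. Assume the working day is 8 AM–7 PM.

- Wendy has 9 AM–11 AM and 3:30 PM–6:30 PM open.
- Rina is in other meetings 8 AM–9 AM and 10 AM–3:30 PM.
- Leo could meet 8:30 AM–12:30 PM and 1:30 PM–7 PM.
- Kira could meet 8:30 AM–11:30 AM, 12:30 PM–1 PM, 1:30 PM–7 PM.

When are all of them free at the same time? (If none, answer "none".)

Wendy free: 09:00-11:00, 15:30-18:30.
Rina free: 09:00-10:00, 15:30-19:00 (invert busy blocks within the working day).
Leo free: 08:30-12:30, 13:30-19:00.
Kira free: 08:30-11:30, 12:30-13:00, 13:30-19:00.
Wendy ∩ Rina: 09:00-10:00, 15:30-18:30.
Wendy ∩ Rina ∩ Leo: 09:00-10:00, 15:30-18:30.
Wendy ∩ Rina ∩ Leo ∩ Kira: 09:00-10:00, 15:30-18:30.
Those are the intersection windows.

09:00-10:00, 15:30-18:30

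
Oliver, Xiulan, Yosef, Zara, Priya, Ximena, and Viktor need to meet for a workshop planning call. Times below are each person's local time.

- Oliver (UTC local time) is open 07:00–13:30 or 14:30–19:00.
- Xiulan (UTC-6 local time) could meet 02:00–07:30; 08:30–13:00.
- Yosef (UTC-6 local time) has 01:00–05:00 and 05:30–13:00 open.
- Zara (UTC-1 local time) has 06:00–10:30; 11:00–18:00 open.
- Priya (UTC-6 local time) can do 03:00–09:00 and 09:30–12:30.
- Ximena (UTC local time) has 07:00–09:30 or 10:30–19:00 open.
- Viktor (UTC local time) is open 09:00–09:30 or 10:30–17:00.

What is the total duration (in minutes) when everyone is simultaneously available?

Oliver in UTC: 07:00-13:30, 14:30-19:00.
Xiulan in UTC: 08:00-13:30, 14:30-19:00 (add 6h to convert from UTC-6).
Yosef in UTC: 07:00-11:00, 11:30-19:00 (add 6h to convert from UTC-6).
Zara in UTC: 07:00-11:30, 12:00-19:00 (add 1h to convert from UTC-1).
Priya in UTC: 09:00-15:00, 15:30-18:30 (add 6h to convert from UTC-6).
Ximena in UTC: 07:00-09:30, 10:30-19:00.
Viktor in UTC: 09:00-09:30, 10:30-17:00.
Oliver ∩ Xiulan: 08:00-13:30, 14:30-19:00.
Oliver ∩ Xiulan ∩ Yosef: 08:00-11:00, 11:30-13:30, 14:30-19:00.
Oliver ∩ Xiulan ∩ Yosef ∩ Zara: 08:00-11:00, 12:00-13:30, 14:30-19:00.
Oliver ∩ Xiulan ∩ Yosef ∩ Zara ∩ Priya: 09:00-11:00, 12:00-13:30, 14:30-15:00, 15:30-18:30.
Oliver ∩ Xiulan ∩ Yosef ∩ Zara ∩ Priya ∩ Ximena: 09:00-09:30, 10:30-11:00, 12:00-13:30, 14:30-15:00, 15:30-18:30.
Oliver ∩ Xiulan ∩ Yosef ∩ Zara ∩ Priya ∩ Ximena ∩ Viktor: 09:00-09:30, 10:30-11:00, 12:00-13:30, 14:30-15:00, 15:30-17:00.
Summing the common windows: 30 + 30 + 90 + 30 + 90 = 270 minutes.

270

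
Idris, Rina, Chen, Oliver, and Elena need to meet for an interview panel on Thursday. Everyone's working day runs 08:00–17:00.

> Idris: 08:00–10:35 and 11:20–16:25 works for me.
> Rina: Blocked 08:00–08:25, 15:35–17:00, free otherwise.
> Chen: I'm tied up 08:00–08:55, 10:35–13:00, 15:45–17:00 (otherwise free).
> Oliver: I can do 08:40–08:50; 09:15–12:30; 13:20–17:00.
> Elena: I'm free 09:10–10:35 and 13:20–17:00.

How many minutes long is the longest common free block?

Idris free: 08:00-10:35, 11:20-16:25.
Rina free: 08:25-15:35 (invert busy blocks within the working day).
Chen free: 08:55-10:35, 13:00-15:45 (invert busy blocks within the working day).
Oliver free: 08:40-08:50, 09:15-12:30, 13:20-17:00.
Elena free: 09:10-10:35, 13:20-17:00.
Idris ∩ Rina: 08:25-10:35, 11:20-15:35.
Idris ∩ Rina ∩ Chen: 08:55-10:35, 13:00-15:35.
Idris ∩ Rina ∩ Chen ∩ Oliver: 09:15-10:35, 13:20-15:35.
Idris ∩ Rina ∩ Chen ∩ Oliver ∩ Elena: 09:15-10:35, 13:20-15:35.
The longest is 13:20-15:35 at 135 minutes.

135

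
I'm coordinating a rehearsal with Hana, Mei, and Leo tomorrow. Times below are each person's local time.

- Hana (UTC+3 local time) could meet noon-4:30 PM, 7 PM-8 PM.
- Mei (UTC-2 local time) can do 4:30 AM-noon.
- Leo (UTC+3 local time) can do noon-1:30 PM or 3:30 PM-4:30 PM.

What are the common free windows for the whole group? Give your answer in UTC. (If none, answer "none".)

09:00-10:30, 12:30-13:30

Hana in UTC: 09:00-13:30, 16:00-17:00 (subtract 3h to convert from UTC+3).
Mei in UTC: 06:30-14:00 (add 2h to convert from UTC-2).
Leo in UTC: 09:00-10:30, 12:30-13:30 (subtract 3h to convert from UTC+3).
Hana ∩ Mei: 09:00-13:30.
Hana ∩ Mei ∩ Leo: 09:00-10:30, 12:30-13:30.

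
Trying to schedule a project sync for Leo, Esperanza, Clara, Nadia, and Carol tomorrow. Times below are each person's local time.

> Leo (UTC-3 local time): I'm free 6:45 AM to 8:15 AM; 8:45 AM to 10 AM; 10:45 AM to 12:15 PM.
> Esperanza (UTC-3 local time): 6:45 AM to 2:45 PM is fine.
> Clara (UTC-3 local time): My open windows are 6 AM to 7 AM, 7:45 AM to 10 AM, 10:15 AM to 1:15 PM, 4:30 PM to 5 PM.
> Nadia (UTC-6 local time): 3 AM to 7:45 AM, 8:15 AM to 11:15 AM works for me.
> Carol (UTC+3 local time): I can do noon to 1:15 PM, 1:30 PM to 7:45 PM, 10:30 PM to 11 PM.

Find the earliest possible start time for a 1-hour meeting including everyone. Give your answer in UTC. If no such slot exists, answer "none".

Leo in UTC: 09:45-11:15, 11:45-13:00, 13:45-15:15 (add 3h to convert from UTC-3).
Esperanza in UTC: 09:45-17:45 (add 3h to convert from UTC-3).
Clara in UTC: 09:00-10:00, 10:45-13:00, 13:15-16:15, 19:30-20:00 (add 3h to convert from UTC-3).
Nadia in UTC: 09:00-13:45, 14:15-17:15 (add 6h to convert from UTC-6).
Carol in UTC: 09:00-10:15, 10:30-16:45, 19:30-20:00 (subtract 3h to convert from UTC+3).
Leo ∩ Esperanza: 09:45-11:15, 11:45-13:00, 13:45-15:15.
Leo ∩ Esperanza ∩ Clara: 09:45-10:00, 10:45-11:15, 11:45-13:00, 13:45-15:15.
Leo ∩ Esperanza ∩ Clara ∩ Nadia: 09:45-10:00, 10:45-11:15, 11:45-13:00, 14:15-15:15.
Leo ∩ Esperanza ∩ Clara ∩ Nadia ∩ Carol: 09:45-10:00, 10:45-11:15, 11:45-13:00, 14:15-15:15.
So the common availability across everyone is 09:45-10:00, 10:45-11:15, 11:45-13:00, 14:15-15:15.
The first common window of at least 60 minutes is 11:45-13:00, so the earliest start is 11:45.

11:45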